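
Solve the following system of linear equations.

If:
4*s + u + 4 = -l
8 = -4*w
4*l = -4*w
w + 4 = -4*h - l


Then:
h = -1
l = 2
s = -u/4 - 3/2
w = -2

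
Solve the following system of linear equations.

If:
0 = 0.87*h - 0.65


Then:
h = 0.75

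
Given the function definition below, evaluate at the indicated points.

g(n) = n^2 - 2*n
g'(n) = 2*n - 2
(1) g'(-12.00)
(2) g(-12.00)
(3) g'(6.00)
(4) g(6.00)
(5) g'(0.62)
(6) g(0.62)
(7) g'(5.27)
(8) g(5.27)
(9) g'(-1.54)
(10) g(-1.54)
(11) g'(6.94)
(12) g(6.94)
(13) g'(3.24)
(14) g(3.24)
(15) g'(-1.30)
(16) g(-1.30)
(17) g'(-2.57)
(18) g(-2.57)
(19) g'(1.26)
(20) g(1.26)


(1) = -26.00
(2) = 168.00
(3) = 10.00
(4) = 24.00
(5) = -0.76
(6) = -0.86
(7) = 8.54
(8) = 17.23
(9) = -5.08
(10) = 5.45
(11) = 11.88
(12) = 34.28
(13) = 4.48
(14) = 4.02
(15) = -4.60
(16) = 4.29
(17) = -7.14
(18) = 11.74
(19) = 0.52
(20) = -0.93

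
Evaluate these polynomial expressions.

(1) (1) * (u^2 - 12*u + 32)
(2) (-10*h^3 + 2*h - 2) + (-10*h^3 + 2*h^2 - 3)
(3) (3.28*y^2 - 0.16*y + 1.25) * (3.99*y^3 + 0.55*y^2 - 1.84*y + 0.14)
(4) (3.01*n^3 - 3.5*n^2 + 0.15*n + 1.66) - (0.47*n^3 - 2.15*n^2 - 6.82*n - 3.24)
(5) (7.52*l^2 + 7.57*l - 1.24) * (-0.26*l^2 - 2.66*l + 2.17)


(1) = u^2 - 12*u + 32
(2) = -20*h^3 + 2*h^2 + 2*h - 5
(3) = 13.0872*y^5 + 1.1656*y^4 - 1.1357*y^3 + 1.4411*y^2 - 2.3224*y + 0.175
(4) = 2.54*n^3 - 1.35*n^2 + 6.97*n + 4.9
(5) = -1.9552*l^4 - 21.9714*l^3 - 3.4954*l^2 + 19.7253*l - 2.6908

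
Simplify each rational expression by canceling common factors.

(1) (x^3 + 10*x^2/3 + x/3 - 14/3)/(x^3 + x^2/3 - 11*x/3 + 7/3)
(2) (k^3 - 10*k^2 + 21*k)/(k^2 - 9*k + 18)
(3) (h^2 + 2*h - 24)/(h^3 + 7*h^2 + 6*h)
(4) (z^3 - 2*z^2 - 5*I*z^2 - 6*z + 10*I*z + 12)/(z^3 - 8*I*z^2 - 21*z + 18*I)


(1) = (x + 2)/(x - 1)
(2) = (k^2 - 7*k)/(k - 6)
(3) = (h - 4)/(h^2 + h)
(4) = (z - 2)/(z - 3*I)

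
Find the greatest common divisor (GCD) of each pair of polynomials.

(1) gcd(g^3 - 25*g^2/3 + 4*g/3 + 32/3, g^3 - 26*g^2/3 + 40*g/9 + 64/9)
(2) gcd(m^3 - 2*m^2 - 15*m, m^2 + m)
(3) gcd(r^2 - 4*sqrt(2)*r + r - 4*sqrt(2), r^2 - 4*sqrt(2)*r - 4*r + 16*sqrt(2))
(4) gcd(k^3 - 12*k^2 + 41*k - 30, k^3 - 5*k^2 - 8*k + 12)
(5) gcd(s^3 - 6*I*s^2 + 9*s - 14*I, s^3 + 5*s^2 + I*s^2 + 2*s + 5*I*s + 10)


(1) = gcd((g - 8)*(g - 4/3)*(g + 1), (g - 8)*(g - 4/3)*(g + 2/3)) = g^2 - 28*g/3 + 32/3
(2) = gcd(m*(m - 5)*(m + 3), m*(m + 1)) = m
(3) = gcd((r + 1)*(r - 4*sqrt(2)), (r - 4)*(r - 4*sqrt(2))) = r - 4*sqrt(2)
(4) = gcd((k - 6)*(k - 5)*(k - 1), (k - 6)*(k - 1)*(k + 2)) = k^2 - 7*k + 6
(5) = s^2 + I*s + 2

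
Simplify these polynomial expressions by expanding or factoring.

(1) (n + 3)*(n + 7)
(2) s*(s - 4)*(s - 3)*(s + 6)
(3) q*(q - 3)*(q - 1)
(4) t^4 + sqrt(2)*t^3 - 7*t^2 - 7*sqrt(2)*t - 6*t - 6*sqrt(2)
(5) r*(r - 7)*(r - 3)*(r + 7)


(1) = n^2 + 10*n + 21
(2) = s^4 - s^3 - 30*s^2 + 72*s
(3) = q^3 - 4*q^2 + 3*q
(4) = (t - 3)*(t + 1)*(t + 2)*(t + sqrt(2))
(5) = r^4 - 3*r^3 - 49*r^2 + 147*r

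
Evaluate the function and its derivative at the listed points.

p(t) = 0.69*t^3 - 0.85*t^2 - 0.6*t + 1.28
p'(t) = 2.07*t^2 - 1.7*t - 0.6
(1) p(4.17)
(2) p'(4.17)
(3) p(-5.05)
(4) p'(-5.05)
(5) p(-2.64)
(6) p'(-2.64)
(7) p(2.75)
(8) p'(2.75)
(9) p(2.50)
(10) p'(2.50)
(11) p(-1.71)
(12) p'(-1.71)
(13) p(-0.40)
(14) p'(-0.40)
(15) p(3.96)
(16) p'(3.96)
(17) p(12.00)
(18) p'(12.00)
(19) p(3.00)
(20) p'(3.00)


(1) = 34.03
(2) = 28.31
(3) = -106.23
(4) = 60.78
(5) = -15.76
(6) = 18.32
(7) = 7.55
(8) = 10.38
(9) = 5.25
(10) = 8.09
(11) = -3.63
(12) = 8.36
(13) = 1.34
(14) = 0.41
(15) = 28.42
(16) = 25.13
(17) = 1064.00
(18) = 277.08
(19) = 10.46
(20) = 12.93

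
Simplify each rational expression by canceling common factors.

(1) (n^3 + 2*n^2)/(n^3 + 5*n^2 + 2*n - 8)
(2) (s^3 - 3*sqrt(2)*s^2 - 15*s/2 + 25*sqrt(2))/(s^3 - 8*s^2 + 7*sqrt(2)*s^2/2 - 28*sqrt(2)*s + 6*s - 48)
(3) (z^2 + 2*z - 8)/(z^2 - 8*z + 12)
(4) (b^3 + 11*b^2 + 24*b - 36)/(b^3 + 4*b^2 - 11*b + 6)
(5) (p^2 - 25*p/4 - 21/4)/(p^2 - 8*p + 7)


(1) = n^2/(n^2 + 3*n - 4)
(2) = (4*s^2 - 20*sqrt(2)*s + 50)/(4*s^2 + s*(-32 + 6*sqrt(2)) - 48*sqrt(2))
(3) = (z + 4)/(z - 6)
(4) = (b + 6)/(b - 1)
(5) = (4*p + 3)/(4*p - 4)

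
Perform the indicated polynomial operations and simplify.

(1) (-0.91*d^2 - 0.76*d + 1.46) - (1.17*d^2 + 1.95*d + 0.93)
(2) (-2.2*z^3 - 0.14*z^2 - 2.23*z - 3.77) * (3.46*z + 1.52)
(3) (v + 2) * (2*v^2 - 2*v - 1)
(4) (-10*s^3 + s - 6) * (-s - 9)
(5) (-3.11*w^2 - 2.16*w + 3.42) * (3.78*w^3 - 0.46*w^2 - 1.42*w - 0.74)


(1) = -2.08*d^2 - 2.71*d + 0.53
(2) = -7.612*z^4 - 3.8284*z^3 - 7.9286*z^2 - 16.4338*z - 5.7304
(3) = 2*v^3 + 2*v^2 - 5*v - 2
(4) = 10*s^4 + 90*s^3 - s^2 - 3*s + 54
(5) = -11.7558*w^5 - 6.7342*w^4 + 18.3374*w^3 + 3.7954*w^2 - 3.258*w - 2.5308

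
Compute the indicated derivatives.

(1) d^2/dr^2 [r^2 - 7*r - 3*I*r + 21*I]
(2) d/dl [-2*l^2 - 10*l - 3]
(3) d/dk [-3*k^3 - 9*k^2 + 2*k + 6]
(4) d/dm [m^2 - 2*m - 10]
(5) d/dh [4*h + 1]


(1) = 2
(2) = -4*l - 10
(3) = -9*k^2 - 18*k + 2
(4) = 2*m - 2
(5) = 4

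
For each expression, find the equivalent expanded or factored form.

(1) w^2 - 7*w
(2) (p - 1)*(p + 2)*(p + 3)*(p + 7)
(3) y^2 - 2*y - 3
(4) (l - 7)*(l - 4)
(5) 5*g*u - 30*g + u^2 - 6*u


(1) = w*(w - 7)
(2) = p^4 + 11*p^3 + 29*p^2 + p - 42
(3) = (y - 3)*(y + 1)
(4) = l^2 - 11*l + 28
(5) = (5*g + u)*(u - 6)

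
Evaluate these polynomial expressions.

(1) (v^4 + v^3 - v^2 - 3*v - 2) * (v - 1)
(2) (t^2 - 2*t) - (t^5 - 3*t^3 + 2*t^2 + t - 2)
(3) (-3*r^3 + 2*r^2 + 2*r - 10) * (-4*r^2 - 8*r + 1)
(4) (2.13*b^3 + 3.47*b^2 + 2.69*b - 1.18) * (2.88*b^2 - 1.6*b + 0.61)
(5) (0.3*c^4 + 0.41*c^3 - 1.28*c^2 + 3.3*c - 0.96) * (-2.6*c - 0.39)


(1) = v^5 - 2*v^3 - 2*v^2 + v + 2
(2) = -t^5 + 3*t^3 - t^2 - 3*t + 2
(3) = 12*r^5 + 16*r^4 - 27*r^3 + 26*r^2 + 82*r - 10
(4) = 6.1344*b^5 + 6.5856*b^4 + 3.4945*b^3 - 5.5857*b^2 + 3.5289*b - 0.7198
(5) = -0.78*c^5 - 1.183*c^4 + 3.1681*c^3 - 8.0808*c^2 + 1.209*c + 0.3744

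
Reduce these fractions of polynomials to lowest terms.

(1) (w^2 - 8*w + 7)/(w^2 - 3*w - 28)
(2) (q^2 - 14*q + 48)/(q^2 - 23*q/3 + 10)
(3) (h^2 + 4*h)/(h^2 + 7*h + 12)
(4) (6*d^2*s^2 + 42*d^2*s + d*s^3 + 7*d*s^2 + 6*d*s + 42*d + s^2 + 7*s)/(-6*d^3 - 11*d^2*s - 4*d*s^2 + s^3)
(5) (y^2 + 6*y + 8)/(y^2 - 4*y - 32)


(1) = (w - 1)/(w + 4)
(2) = (3*q - 24)/(3*q - 5)
(3) = h/(h + 3)
(4) = (6*d^2*s^2 + 42*d^2*s + d*s^3 + 7*d*s^2 + 6*d*s + 42*d + s^2 + 7*s)/(-6*d^3 - 11*d^2*s - 4*d*s^2 + s^3)
(5) = (y + 2)/(y - 8)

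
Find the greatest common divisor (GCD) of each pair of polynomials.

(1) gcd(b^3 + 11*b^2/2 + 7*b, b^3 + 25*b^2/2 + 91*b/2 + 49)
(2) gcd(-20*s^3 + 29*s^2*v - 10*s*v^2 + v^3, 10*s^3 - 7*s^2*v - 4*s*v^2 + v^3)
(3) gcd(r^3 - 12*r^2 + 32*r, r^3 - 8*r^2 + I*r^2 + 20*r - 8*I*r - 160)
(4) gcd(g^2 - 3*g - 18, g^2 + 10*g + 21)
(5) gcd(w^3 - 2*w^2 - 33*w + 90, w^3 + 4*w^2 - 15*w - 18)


(1) = b^2 + 11*b/2 + 7
(2) = gcd((-5*s + v)*(-4*s + v)*(-s + v), (-5*s + v)*(-s + v)*(2*s + v)) = 5*s^2 - 6*s*v + v^2
(3) = r - 8
(4) = g + 3
(5) = w^2 + 3*w - 18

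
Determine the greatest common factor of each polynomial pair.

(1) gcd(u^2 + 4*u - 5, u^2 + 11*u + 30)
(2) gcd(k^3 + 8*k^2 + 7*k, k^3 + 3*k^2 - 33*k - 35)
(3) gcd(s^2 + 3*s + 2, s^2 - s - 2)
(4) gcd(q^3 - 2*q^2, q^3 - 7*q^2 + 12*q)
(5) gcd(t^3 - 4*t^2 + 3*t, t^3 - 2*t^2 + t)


(1) = gcd((u - 1)*(u + 5), (u + 5)*(u + 6)) = u + 5
(2) = k^2 + 8*k + 7
(3) = s + 1
(4) = gcd(q^2*(q - 2), q*(q - 4)*(q - 3)) = q
(5) = gcd(t*(t - 3)*(t - 1), t*(t - 1)^2) = t^2 - t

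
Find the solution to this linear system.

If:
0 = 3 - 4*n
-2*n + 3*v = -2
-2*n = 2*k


Then:
k = -3/4
n = 3/4
v = -1/6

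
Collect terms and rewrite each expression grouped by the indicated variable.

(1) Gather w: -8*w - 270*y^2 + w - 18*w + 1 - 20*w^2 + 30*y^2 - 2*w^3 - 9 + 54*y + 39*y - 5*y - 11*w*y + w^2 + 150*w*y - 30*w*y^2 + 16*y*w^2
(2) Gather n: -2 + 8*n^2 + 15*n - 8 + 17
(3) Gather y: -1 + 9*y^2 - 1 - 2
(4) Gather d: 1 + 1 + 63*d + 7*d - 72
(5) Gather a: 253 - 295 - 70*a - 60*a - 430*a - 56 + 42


(1) = -2*w^3 + w^2*(16*y - 19) + w*(-30*y^2 + 139*y - 25) - 240*y^2 + 88*y - 8
(2) = 8*n^2 + 15*n + 7
(3) = 9*y^2 - 4
(4) = 70*d - 70
(5) = -560*a - 56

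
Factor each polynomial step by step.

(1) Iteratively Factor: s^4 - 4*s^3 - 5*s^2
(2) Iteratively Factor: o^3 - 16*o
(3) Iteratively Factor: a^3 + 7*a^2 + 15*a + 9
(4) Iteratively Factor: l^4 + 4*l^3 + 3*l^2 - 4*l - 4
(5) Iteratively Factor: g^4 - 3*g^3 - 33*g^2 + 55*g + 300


(1) = (s + 1)*(s^3 - 5*s^2) = s*(s + 1)*(s^2 - 5*s) = s*(s - 5)*(s + 1)*(s)
(2) = (o - 4)*(o^2 + 4*o) = (o - 4)*(o + 4)*(o)
(3) = (a + 3)*(a^2 + 4*a + 3) = (a + 3)^2*(a + 1)
(4) = (l + 2)*(l^3 + 2*l^2 - l - 2) = (l + 2)^2*(l^2 - 1) = (l - 1)*(l + 2)^2*(l + 1)
(5) = (g + 3)*(g^3 - 6*g^2 - 15*g + 100) = (g + 3)*(g + 4)*(g^2 - 10*g + 25) = (g - 5)*(g + 3)*(g + 4)*(g - 5)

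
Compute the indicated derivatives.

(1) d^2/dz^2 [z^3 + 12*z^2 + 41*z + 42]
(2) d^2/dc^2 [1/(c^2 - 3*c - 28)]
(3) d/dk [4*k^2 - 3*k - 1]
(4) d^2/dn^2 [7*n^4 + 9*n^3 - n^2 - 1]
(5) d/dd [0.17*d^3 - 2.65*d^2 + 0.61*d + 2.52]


(1) = 6*z + 24
(2) = 2*(c^2 - 3*c - (2*c - 3)^2 - 28)/(-c^2 + 3*c + 28)^3
(3) = 8*k - 3
(4) = 84*n^2 + 54*n - 2
(5) = 0.51*d^2 - 5.3*d + 0.61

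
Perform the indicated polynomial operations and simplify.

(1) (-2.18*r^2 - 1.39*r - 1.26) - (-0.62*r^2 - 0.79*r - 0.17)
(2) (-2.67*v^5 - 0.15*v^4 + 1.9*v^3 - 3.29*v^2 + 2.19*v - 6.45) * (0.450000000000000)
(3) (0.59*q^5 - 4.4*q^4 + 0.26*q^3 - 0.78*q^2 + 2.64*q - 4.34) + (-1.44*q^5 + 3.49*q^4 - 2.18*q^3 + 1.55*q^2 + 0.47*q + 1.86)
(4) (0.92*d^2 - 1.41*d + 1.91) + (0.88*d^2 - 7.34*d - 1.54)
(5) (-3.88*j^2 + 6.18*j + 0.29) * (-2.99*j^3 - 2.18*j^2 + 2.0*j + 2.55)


(1) = -1.56*r^2 - 0.6*r - 1.09
(2) = -1.2015*v^5 - 0.0675*v^4 + 0.855*v^3 - 1.4805*v^2 + 0.9855*v - 2.9025
(3) = -0.85*q^5 - 0.91*q^4 - 1.92*q^3 + 0.77*q^2 + 3.11*q - 2.48
(4) = 1.8*d^2 - 8.75*d + 0.37
(5) = 11.6012*j^5 - 10.0198*j^4 - 22.0995*j^3 + 1.8338*j^2 + 16.339*j + 0.7395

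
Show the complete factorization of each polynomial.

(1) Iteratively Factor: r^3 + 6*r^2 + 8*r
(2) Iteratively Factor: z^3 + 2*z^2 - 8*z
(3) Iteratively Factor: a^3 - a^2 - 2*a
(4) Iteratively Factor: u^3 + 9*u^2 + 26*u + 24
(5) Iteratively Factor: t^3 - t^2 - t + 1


(1) = (r + 2)*(r^2 + 4*r) = (r + 2)*(r + 4)*(r)
(2) = (z - 2)*(z^2 + 4*z) = z*(z - 2)*(z + 4)
(3) = (a + 1)*(a^2 - 2*a) = (a - 2)*(a + 1)*(a)
(4) = (u + 3)*(u^2 + 6*u + 8) = (u + 2)*(u + 3)*(u + 4)
(5) = (t - 1)*(t^2 - 1) = (t - 1)^2*(t + 1)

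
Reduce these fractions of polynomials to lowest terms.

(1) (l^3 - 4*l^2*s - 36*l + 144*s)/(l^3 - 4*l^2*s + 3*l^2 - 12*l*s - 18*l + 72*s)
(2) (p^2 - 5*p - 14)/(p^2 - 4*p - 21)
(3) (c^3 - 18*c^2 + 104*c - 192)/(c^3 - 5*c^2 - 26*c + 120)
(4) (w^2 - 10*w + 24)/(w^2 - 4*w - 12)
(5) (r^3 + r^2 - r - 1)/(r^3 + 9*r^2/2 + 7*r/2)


(1) = (l - 6)/(l - 3)
(2) = (p + 2)/(p + 3)
(3) = (c - 8)/(c + 5)
(4) = (w - 4)/(w + 2)
(5) = (2*r^2 - 2)/(2*r^2 + 7*r)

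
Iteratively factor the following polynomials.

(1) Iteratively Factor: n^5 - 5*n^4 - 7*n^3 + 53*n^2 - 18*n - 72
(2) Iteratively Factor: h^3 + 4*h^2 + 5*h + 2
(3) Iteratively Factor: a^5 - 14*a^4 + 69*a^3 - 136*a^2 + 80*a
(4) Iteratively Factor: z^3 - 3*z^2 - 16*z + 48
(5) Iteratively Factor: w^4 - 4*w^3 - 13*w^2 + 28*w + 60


(1) = (n - 3)*(n^4 - 2*n^3 - 13*n^2 + 14*n + 24) = (n - 3)*(n + 1)*(n^3 - 3*n^2 - 10*n + 24) = (n - 4)*(n - 3)*(n + 1)*(n^2 + n - 6) = (n - 4)*(n - 3)*(n + 1)*(n + 3)*(n - 2)
(2) = (h + 1)*(h^2 + 3*h + 2) = (h + 1)^2*(h + 2)
(3) = (a - 5)*(a^4 - 9*a^3 + 24*a^2 - 16*a) = a*(a - 5)*(a^3 - 9*a^2 + 24*a - 16) = a*(a - 5)*(a - 1)*(a^2 - 8*a + 16) = a*(a - 5)*(a - 4)*(a - 1)*(a - 4)
(4) = (z + 4)*(z^2 - 7*z + 12) = (z - 3)*(z + 4)*(z - 4)
(5) = (w + 2)*(w^3 - 6*w^2 - w + 30) = (w + 2)^2*(w^2 - 8*w + 15) = (w - 5)*(w + 2)^2*(w - 3)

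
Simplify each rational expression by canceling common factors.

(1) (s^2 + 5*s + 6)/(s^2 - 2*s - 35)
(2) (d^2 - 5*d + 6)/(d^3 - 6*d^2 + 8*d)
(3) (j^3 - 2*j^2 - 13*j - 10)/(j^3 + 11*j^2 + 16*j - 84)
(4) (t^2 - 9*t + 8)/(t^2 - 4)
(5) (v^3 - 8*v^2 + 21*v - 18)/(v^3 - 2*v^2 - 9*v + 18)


(1) = (s^2 + 5*s + 6)/(s^2 - 2*s - 35)
(2) = (d - 3)/(d^2 - 4*d)
(3) = (j^3 - 2*j^2 - 13*j - 10)/(j^3 + 11*j^2 + 16*j - 84)
(4) = (t^2 - 9*t + 8)/(t^2 - 4)
(5) = (v - 3)/(v + 3)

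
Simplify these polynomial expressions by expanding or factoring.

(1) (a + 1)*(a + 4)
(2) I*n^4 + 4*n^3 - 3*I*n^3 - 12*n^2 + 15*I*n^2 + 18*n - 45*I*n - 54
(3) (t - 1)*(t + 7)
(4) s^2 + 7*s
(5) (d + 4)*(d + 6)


(1) = a^2 + 5*a + 4
(2) = (n - 3)*(n - 6*I)*(n + 3*I)*(I*n + 1)
(3) = t^2 + 6*t - 7
(4) = s*(s + 7)
(5) = d^2 + 10*d + 24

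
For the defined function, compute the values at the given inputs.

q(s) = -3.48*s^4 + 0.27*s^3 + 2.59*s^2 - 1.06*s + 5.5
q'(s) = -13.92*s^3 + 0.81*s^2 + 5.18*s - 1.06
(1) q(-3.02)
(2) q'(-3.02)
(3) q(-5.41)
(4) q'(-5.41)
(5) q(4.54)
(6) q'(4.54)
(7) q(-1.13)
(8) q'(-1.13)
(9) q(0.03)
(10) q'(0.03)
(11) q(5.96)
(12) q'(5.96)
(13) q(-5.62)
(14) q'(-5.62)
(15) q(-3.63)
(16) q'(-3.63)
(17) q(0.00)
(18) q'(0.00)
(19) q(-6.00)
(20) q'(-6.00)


(1) = -264.59
(2) = 374.09
(3) = -2936.76
(4) = 2198.72
(5) = -1399.10
(6) = -1263.43
(7) = 3.94
(8) = 14.21
(9) = 5.47
(10) = -0.90
(11) = -4242.66
(12) = -2888.40
(13) = -3426.22
(14) = 2466.27
(15) = -573.67
(16) = 656.63
(17) = 5.50
(18) = -1.06
(19) = -4463.30
(20) = 3003.74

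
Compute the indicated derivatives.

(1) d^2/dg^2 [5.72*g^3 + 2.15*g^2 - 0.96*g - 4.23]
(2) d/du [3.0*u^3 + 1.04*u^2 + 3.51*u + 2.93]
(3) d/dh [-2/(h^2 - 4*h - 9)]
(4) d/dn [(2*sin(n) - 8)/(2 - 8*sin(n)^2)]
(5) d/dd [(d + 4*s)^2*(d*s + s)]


(1) = 34.32*g + 4.3
(2) = 9.0*u^2 + 2.08*u + 3.51
(3) = 4*(h - 2)/(-h^2 + 4*h + 9)^2
(4) = (4*sin(n)^2 - 32*sin(n) + 1)*cos(n)/(4*sin(n)^2 - 1)^2
(5) = s*(d + 4*s)*(3*d + 4*s + 2)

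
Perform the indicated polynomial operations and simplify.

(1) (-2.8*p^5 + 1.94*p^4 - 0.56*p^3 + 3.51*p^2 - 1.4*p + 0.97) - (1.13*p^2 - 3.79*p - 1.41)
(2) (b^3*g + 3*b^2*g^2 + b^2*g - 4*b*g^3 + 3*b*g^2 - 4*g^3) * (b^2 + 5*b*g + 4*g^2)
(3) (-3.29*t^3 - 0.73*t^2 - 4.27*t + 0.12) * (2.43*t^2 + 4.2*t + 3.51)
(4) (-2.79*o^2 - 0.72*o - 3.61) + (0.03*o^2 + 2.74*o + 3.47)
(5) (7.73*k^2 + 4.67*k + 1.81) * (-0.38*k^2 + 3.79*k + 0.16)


(1) = -2.8*p^5 + 1.94*p^4 - 0.56*p^3 + 2.38*p^2 + 2.39*p + 2.38
(2) = b^5*g + 8*b^4*g^2 + b^4*g + 15*b^3*g^3 + 8*b^3*g^2 - 8*b^2*g^4 + 15*b^2*g^3 - 16*b*g^5 - 8*b*g^4 - 16*g^5
(3) = -7.9947*t^5 - 15.5919*t^4 - 24.99*t^3 - 20.2047*t^2 - 14.4837*t + 0.4212
(4) = -2.76*o^2 + 2.02*o - 0.14
(5) = -2.9374*k^4 + 27.5221*k^3 + 18.2483*k^2 + 7.6071*k + 0.2896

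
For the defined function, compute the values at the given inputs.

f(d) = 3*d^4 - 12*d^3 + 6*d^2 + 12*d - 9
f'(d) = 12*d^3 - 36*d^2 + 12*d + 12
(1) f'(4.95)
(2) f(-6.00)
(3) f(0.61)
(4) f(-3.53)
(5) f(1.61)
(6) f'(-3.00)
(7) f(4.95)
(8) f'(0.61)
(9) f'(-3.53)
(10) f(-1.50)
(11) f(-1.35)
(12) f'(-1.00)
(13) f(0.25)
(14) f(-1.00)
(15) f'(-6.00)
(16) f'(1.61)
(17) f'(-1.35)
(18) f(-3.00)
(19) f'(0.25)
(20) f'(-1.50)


(1) = 644.76
(2) = 6615.00
(3) = -1.76
(4) = 1017.07
(5) = -4.05
(6) = -672.00
(7) = 543.08
(8) = 8.65
(9) = -1006.80
(10) = 42.19
(11) = 25.22
(12) = -48.00
(13) = -5.80
(14) = 0.00
(15) = -3948.00
(16) = -11.92
(17) = -99.33
(18) = 576.00
(19) = 12.94
(20) = -127.50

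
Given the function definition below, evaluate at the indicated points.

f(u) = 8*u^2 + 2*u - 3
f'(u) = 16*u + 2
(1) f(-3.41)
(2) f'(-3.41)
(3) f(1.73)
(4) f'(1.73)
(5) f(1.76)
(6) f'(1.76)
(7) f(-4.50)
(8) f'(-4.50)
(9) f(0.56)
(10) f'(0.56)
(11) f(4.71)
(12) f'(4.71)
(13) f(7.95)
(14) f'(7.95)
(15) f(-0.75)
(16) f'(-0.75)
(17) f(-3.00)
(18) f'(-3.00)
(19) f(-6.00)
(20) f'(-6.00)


(1) = 83.20
(2) = -52.56
(3) = 24.40
(4) = 29.68
(5) = 25.30
(6) = 30.16
(7) = 150.00
(8) = -70.00
(9) = 0.63
(10) = 10.96
(11) = 183.89
(12) = 77.36
(13) = 518.52
(14) = 129.20
(15) = 0.00
(16) = -10.00
(17) = 63.00
(18) = -46.00
(19) = 273.00
(20) = -94.00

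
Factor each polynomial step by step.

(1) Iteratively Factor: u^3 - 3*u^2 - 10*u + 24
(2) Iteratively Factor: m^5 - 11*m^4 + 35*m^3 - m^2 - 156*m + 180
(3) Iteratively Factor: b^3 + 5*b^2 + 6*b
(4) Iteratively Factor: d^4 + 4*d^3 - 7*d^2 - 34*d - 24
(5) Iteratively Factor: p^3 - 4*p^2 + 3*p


(1) = (u + 3)*(u^2 - 6*u + 8) = (u - 4)*(u + 3)*(u - 2)
(2) = (m + 2)*(m^4 - 13*m^3 + 61*m^2 - 123*m + 90) = (m - 3)*(m + 2)*(m^3 - 10*m^2 + 31*m - 30) = (m - 5)*(m - 3)*(m + 2)*(m^2 - 5*m + 6) = (m - 5)*(m - 3)*(m - 2)*(m + 2)*(m - 3)
(3) = (b + 3)*(b^2 + 2*b) = b*(b + 3)*(b + 2)
(4) = (d + 1)*(d^3 + 3*d^2 - 10*d - 24) = (d - 3)*(d + 1)*(d^2 + 6*d + 8) = (d - 3)*(d + 1)*(d + 4)*(d + 2)
(5) = (p - 1)*(p^2 - 3*p) = p*(p - 1)*(p - 3)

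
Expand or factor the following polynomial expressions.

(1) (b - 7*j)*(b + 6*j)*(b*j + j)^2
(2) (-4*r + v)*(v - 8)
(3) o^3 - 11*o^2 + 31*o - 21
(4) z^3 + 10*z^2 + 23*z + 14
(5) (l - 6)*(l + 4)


(1) = b^4*j^2 - b^3*j^3 + 2*b^3*j^2 - 42*b^2*j^4 - 2*b^2*j^3 + b^2*j^2 - 84*b*j^4 - b*j^3 - 42*j^4
(2) = -4*r*v + 32*r + v^2 - 8*v
(3) = (o - 7)*(o - 3)*(o - 1)
(4) = (z + 1)*(z + 2)*(z + 7)
(5) = l^2 - 2*l - 24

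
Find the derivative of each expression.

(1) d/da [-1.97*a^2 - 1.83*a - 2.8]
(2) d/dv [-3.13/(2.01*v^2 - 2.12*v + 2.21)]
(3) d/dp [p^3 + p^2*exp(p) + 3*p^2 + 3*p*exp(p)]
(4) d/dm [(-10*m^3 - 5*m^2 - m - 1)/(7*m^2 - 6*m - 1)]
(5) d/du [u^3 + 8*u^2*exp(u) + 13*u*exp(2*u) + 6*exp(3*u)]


(1) = -3.94*a - 1.83
(2) = (12.5826*v - 6.6356)/(2.01*v^2 - 2.12*v + 2.21)^2
(3) = p^2*exp(p) + 3*p^2 + 5*p*exp(p) + 6*p + 3*exp(p)
(4) = (-70*m^4 + 120*m^3 + 67*m^2 + 24*m - 5)/(49*m^4 - 84*m^3 + 22*m^2 + 12*m + 1)
(5) = 8*u^2*exp(u) + 3*u^2 + 26*u*exp(2*u) + 16*u*exp(u) + 18*exp(3*u) + 13*exp(2*u)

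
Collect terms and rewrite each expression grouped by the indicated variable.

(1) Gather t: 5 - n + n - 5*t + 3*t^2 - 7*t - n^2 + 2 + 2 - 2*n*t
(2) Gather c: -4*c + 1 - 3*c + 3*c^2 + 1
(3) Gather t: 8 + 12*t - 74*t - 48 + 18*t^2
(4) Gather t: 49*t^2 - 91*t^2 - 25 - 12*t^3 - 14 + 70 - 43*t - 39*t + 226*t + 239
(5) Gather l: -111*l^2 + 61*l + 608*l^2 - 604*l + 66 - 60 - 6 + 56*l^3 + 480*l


(1) = -n^2 + 3*t^2 + t*(-2*n - 12) + 9
(2) = 3*c^2 - 7*c + 2
(3) = 18*t^2 - 62*t - 40
(4) = -12*t^3 - 42*t^2 + 144*t + 270
(5) = 56*l^3 + 497*l^2 - 63*l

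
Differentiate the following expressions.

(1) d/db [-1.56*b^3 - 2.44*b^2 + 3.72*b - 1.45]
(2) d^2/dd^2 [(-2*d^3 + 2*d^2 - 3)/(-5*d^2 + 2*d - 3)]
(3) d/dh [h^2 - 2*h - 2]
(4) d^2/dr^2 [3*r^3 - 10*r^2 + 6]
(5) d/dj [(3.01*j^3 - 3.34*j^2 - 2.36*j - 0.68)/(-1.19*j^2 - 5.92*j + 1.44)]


(1) = -4.68*b^2 - 4.88*b + 3.72
(2) = 6*(-14*d^3 + 93*d^2 - 12*d - 17)/(125*d^6 - 150*d^5 + 285*d^4 - 188*d^3 + 171*d^2 - 54*d + 27)
(3) = 2*h - 2
(4) = 18*r - 20
(5) = (-3.5819*j^4 - 35.6384*j^3 + 29.9676*j^2 - 11.2376*j - 7.424)/(1.4161*j^4 + 14.0896*j^3 + 31.6192*j^2 - 17.0496*j + 2.0736)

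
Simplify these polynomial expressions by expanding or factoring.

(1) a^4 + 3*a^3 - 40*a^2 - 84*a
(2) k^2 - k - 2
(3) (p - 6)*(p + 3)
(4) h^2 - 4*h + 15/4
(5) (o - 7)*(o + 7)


(1) = a*(a - 6)*(a + 2)*(a + 7)
(2) = (k - 2)*(k + 1)
(3) = p^2 - 3*p - 18
(4) = (h - 5/2)*(h - 3/2)
(5) = o^2 - 49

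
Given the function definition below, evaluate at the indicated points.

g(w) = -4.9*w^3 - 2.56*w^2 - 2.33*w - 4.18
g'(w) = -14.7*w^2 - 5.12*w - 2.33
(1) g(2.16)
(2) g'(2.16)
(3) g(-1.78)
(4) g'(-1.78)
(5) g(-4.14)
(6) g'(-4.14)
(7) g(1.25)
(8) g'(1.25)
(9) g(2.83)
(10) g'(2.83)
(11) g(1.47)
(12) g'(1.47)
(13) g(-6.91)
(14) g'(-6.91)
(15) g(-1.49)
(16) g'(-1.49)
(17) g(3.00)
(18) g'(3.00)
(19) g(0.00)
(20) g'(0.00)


(1) = -70.54
(2) = -81.97
(3) = 19.49
(4) = -39.79
(5) = 309.28
(6) = -233.09
(7) = -20.66
(8) = -31.70
(9) = -142.34
(10) = -134.55
(11) = -28.70
(12) = -41.62
(13) = 1506.39
(14) = -668.85
(15) = 9.82
(16) = -27.34
(17) = -166.51
(18) = -149.99
(19) = -4.18
(20) = -2.33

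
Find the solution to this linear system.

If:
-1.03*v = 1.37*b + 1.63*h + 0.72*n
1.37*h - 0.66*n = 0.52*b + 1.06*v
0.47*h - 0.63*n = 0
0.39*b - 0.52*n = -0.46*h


Then:
b = 0.00
h = 0.00
n = 0.00
v = 0.00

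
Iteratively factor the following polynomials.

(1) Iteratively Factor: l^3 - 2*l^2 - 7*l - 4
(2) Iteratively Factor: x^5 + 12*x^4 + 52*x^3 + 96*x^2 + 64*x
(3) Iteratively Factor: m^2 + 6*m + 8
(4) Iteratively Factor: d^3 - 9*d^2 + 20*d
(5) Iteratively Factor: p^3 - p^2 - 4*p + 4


(1) = (l + 1)*(l^2 - 3*l - 4) = (l + 1)^2*(l - 4)
(2) = (x + 4)*(x^4 + 8*x^3 + 20*x^2 + 16*x) = (x + 2)*(x + 4)*(x^3 + 6*x^2 + 8*x) = x*(x + 2)*(x + 4)*(x^2 + 6*x + 8) = x*(x + 2)*(x + 4)^2*(x + 2)
(3) = (m + 4)*(m + 2)
(4) = (d - 4)*(d^2 - 5*d) = (d - 5)*(d - 4)*(d)
(5) = (p - 2)*(p^2 + p - 2) = (p - 2)*(p + 2)*(p - 1)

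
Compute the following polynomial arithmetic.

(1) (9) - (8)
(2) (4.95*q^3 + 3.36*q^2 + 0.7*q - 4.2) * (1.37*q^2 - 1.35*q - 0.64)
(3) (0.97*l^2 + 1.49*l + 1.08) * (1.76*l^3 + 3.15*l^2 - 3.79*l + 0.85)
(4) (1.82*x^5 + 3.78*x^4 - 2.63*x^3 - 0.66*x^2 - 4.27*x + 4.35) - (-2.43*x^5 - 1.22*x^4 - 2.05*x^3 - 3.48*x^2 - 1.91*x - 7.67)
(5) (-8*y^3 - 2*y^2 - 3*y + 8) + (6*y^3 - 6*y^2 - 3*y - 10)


(1) = 1
(2) = 6.7815*q^5 - 2.0793*q^4 - 6.745*q^3 - 8.8494*q^2 + 5.222*q + 2.688
(3) = 1.7072*l^5 + 5.6779*l^4 + 2.918*l^3 - 1.4206*l^2 - 2.8267*l + 0.918
(4) = 4.25*x^5 + 5.0*x^4 - 0.58*x^3 + 2.82*x^2 - 2.36*x + 12.02
(5) = -2*y^3 - 8*y^2 - 6*y - 2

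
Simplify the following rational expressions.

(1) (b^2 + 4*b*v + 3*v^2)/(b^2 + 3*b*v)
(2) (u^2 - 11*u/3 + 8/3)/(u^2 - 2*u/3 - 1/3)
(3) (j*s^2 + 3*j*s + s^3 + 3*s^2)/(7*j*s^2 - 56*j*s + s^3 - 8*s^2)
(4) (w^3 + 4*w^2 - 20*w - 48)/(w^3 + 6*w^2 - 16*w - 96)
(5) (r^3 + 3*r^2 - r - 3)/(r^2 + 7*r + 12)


(1) = (b + v)/b
(2) = (3*u - 8)/(3*u + 1)
(3) = (j*s + 3*j + s^2 + 3*s)/(7*j*s - 56*j + s^2 - 8*s)
(4) = (w + 2)/(w + 4)
(5) = (r^2 - 1)/(r + 4)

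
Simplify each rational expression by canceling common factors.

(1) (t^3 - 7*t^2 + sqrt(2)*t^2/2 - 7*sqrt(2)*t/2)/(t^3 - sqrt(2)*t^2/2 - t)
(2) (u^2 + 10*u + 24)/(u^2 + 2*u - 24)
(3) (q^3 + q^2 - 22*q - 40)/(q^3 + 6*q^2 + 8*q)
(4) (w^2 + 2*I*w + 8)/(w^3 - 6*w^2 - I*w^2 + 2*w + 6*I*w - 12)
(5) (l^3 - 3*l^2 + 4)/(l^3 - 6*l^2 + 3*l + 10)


(1) = (4*t - 28)/(4*t - 4*sqrt(2))
(2) = (u + 4)/(u - 4)
(3) = (q - 5)/q
(4) = (w + 4*I)/(w^2 + w*(-6 + I) - 6*I)
(5) = (l - 2)/(l - 5)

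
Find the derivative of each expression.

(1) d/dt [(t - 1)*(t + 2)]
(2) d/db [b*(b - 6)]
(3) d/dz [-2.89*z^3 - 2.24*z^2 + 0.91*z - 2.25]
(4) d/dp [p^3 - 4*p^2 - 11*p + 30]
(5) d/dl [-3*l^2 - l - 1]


(1) = 2*t + 1
(2) = 2*b - 6
(3) = -8.67*z^2 - 4.48*z + 0.91
(4) = 3*p^2 - 8*p - 11
(5) = -6*l - 1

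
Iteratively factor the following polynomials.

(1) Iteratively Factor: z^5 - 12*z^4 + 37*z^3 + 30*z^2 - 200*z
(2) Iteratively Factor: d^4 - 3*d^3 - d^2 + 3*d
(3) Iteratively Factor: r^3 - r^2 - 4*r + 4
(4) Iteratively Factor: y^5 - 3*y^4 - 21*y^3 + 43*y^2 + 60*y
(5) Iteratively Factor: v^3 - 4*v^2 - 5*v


(1) = (z - 5)*(z^4 - 7*z^3 + 2*z^2 + 40*z) = z*(z - 5)*(z^3 - 7*z^2 + 2*z + 40) = z*(z - 5)*(z - 4)*(z^2 - 3*z - 10) = z*(z - 5)^2*(z - 4)*(z + 2)
(2) = (d + 1)*(d^3 - 4*d^2 + 3*d) = (d - 1)*(d + 1)*(d^2 - 3*d) = d*(d - 1)*(d + 1)*(d - 3)
(3) = (r - 1)*(r^2 - 4) = (r - 2)*(r - 1)*(r + 2)
(4) = (y - 5)*(y^4 + 2*y^3 - 11*y^2 - 12*y) = (y - 5)*(y + 1)*(y^3 + y^2 - 12*y) = (y - 5)*(y + 1)*(y + 4)*(y^2 - 3*y) = y*(y - 5)*(y + 1)*(y + 4)*(y - 3)
(5) = (v)*(v^2 - 4*v - 5) = v*(v + 1)*(v - 5)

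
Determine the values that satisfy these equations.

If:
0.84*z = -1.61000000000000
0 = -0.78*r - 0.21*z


Then:
r = 0.52
z = -1.92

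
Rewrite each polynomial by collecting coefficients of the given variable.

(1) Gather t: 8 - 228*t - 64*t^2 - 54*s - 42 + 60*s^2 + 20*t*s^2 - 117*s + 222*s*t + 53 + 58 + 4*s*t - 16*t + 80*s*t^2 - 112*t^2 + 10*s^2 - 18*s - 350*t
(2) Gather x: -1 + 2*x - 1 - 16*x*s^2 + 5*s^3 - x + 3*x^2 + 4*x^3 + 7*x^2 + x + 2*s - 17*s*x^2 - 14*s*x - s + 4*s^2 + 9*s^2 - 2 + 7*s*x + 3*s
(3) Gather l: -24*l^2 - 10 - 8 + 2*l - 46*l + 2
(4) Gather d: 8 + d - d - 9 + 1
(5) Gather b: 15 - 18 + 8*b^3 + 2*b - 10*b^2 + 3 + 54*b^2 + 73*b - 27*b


(1) = 70*s^2 - 189*s + t^2*(80*s - 176) + t*(20*s^2 + 226*s - 594) + 77
(2) = 5*s^3 + 13*s^2 + 4*s + 4*x^3 + x^2*(10 - 17*s) + x*(-16*s^2 - 7*s + 2) - 4
(3) = -24*l^2 - 44*l - 16
(4) = 0
(5) = 8*b^3 + 44*b^2 + 48*b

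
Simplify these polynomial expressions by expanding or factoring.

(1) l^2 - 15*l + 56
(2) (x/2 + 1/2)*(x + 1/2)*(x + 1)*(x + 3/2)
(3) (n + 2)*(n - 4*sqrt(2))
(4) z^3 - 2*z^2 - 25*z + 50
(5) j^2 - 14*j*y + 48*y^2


(1) = (l - 8)*(l - 7)
(2) = x^4/2 + 2*x^3 + 23*x^2/8 + 7*x/4 + 3/8
(3) = n^2 - 4*sqrt(2)*n + 2*n - 8*sqrt(2)
(4) = (z - 5)*(z - 2)*(z + 5)
(5) = (j - 8*y)*(j - 6*y)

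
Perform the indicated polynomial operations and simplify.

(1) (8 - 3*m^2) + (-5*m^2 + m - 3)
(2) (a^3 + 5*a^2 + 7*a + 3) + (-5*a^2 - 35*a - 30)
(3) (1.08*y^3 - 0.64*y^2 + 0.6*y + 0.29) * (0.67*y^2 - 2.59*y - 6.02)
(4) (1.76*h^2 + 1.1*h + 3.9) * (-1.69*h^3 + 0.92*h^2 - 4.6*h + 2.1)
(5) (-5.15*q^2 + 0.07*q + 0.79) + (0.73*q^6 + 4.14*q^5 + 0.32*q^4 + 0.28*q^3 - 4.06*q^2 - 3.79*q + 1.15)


(1) = -8*m^2 + m + 5
(2) = a^3 - 28*a - 27
(3) = 0.7236*y^5 - 3.226*y^4 - 4.442*y^3 + 2.4931*y^2 - 4.3631*y - 1.7458
(4) = -2.9744*h^5 - 0.2398*h^4 - 13.675*h^3 + 2.224*h^2 - 15.63*h + 8.19
(5) = 0.73*q^6 + 4.14*q^5 + 0.32*q^4 + 0.28*q^3 - 9.21*q^2 - 3.72*q + 1.94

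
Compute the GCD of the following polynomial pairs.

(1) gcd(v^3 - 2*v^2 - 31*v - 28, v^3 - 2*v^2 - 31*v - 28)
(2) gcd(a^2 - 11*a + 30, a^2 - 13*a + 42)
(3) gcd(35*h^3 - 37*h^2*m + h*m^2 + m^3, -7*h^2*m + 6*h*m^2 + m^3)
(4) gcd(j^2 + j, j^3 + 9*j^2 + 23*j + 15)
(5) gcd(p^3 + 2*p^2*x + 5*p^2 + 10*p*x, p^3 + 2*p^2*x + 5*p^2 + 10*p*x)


(1) = v^3 - 2*v^2 - 31*v - 28
(2) = gcd((a - 6)*(a - 5), (a - 7)*(a - 6)) = a - 6
(3) = gcd((-5*h + m)*(-h + m)*(7*h + m), m*(-h + m)*(7*h + m)) = 7*h^2 - 6*h*m - m^2
(4) = j + 1
(5) = p^3 + 2*p^2*x + 5*p^2 + 10*p*x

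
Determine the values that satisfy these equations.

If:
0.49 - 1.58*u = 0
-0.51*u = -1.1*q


Then:
q = 0.14
u = 0.31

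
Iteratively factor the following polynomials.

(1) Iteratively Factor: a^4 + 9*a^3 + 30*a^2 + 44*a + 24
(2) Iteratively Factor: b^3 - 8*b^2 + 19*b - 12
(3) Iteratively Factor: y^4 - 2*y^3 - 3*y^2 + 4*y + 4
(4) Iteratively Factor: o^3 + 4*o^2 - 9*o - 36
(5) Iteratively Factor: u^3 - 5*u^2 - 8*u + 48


(1) = (a + 2)*(a^3 + 7*a^2 + 16*a + 12) = (a + 2)*(a + 3)*(a^2 + 4*a + 4) = (a + 2)^2*(a + 3)*(a + 2)
(2) = (b - 1)*(b^2 - 7*b + 12) = (b - 4)*(b - 1)*(b - 3)
(3) = (y - 2)*(y^3 - 3*y - 2) = (y - 2)*(y + 1)*(y^2 - y - 2) = (y - 2)^2*(y + 1)*(y + 1)
(4) = (o - 3)*(o^2 + 7*o + 12) = (o - 3)*(o + 4)*(o + 3)
(5) = (u - 4)*(u^2 - u - 12) = (u - 4)^2*(u + 3)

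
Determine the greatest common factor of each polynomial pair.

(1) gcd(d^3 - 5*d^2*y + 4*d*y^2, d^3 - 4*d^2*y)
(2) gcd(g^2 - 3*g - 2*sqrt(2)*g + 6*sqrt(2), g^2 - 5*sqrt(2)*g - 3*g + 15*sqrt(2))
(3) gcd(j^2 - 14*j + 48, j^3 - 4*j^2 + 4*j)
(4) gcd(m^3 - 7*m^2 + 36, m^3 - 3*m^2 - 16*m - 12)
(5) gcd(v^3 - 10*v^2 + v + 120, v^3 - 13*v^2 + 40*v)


(1) = gcd(d*(d - 4*y)*(d - y), d^2*(d - 4*y)) = -d^2 + 4*d*y
(2) = g - 3
(3) = 1
(4) = m^2 - 4*m - 12
(5) = gcd((v - 8)*(v - 5)*(v + 3), v*(v - 8)*(v - 5)) = v^2 - 13*v + 40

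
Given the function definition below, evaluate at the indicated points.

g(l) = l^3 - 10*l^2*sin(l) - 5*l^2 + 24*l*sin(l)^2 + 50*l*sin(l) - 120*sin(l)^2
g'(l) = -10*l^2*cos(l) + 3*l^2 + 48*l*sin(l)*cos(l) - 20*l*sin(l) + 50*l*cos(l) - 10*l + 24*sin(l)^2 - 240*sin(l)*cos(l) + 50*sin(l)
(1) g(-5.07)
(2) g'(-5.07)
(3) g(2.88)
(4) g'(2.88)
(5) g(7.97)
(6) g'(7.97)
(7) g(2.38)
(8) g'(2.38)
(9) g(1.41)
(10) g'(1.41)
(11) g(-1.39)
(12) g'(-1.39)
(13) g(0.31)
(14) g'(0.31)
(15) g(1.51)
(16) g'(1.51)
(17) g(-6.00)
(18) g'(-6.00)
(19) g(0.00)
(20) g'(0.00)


(1) = -949.17
(2) = -46.51
(3) = -5.20
(4) = -37.83
(5) = 23.86
(6) = 36.89
(7) = -1.75
(8) = 23.96
(9) = -41.12
(10) = 17.64
(11) = -73.37
(12) = 4.67
(13) = -6.49
(14) = -38.77
(15) = -38.81
(16) = 28.46
(17) = -601.03
(18) = -557.99
(19) = 0.00
(20) = 0.00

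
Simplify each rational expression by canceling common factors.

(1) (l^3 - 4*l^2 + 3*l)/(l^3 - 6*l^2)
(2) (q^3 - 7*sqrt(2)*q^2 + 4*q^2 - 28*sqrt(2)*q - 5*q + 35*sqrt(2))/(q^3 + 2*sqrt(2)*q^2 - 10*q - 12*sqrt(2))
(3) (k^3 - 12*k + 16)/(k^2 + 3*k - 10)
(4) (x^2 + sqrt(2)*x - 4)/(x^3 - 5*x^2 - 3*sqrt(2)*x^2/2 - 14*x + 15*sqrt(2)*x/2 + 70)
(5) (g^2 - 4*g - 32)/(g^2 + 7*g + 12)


(1) = (l^2 - 4*l + 3)/(l^2 - 6*l)
(2) = (q^3 + q^2*(4 - 7*sqrt(2)) + q*(-28*sqrt(2) - 5) + 35*sqrt(2))/(q^3 + 2*sqrt(2)*q^2 - 10*q - 12*sqrt(2))
(3) = (k^2 + 2*k - 8)/(k + 5)
(4) = (2*x - 2*sqrt(2))/(2*x^2 + x*(-10 - 7*sqrt(2)) + 35*sqrt(2))
(5) = (g - 8)/(g + 3)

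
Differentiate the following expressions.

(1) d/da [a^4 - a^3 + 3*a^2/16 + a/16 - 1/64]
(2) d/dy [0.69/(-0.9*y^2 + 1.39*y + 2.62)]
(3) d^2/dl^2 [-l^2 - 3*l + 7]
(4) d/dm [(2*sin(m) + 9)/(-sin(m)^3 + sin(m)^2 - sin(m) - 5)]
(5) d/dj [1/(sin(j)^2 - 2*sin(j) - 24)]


(1) = 4*a^3 - 3*a^2 + 3*a/8 + 1/16
(2) = (1.242*y - 0.9591)/(-0.9*y^2 + 1.39*y + 2.62)^2
(3) = -2
(4) = (4*sin(m)^3 + 25*sin(m)^2 - 18*sin(m) - 1)*cos(m)/(sin(m)^3 - sin(m)^2 + sin(m) + 5)^2
(5) = 2*(1 - sin(j))*cos(j)/((sin(j) - 6)^2*(sin(j) + 4)^2)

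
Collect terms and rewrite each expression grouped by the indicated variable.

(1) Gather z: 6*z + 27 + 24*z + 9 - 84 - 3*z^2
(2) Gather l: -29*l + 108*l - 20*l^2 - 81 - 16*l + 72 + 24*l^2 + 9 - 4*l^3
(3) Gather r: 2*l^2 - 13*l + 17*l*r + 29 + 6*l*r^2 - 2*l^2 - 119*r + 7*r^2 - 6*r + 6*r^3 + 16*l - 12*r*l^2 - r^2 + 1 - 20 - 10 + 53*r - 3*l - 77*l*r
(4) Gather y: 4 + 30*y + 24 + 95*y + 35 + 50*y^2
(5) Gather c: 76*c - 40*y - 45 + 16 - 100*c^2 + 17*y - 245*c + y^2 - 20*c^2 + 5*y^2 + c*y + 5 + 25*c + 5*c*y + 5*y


(1) = -3*z^2 + 30*z - 48
(2) = -4*l^3 + 4*l^2 + 63*l
(3) = 6*r^3 + r^2*(6*l + 6) + r*(-12*l^2 - 60*l - 72)
(4) = 50*y^2 + 125*y + 63
(5) = -120*c^2 + c*(6*y - 144) + 6*y^2 - 18*y - 24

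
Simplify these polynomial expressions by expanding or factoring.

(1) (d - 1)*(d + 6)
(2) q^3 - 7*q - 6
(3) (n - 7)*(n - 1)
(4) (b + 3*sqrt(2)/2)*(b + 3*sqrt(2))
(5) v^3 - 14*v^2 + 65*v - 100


(1) = d^2 + 5*d - 6
(2) = (q - 3)*(q + 1)*(q + 2)
(3) = n^2 - 8*n + 7
(4) = b^2 + 9*sqrt(2)*b/2 + 9
(5) = (v - 5)^2*(v - 4)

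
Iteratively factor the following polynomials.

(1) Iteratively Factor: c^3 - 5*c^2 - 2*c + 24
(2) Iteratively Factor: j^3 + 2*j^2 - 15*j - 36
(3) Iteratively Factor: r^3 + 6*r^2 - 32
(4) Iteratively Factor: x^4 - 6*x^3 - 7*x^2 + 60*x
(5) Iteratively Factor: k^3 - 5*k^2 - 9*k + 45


(1) = (c - 3)*(c^2 - 2*c - 8) = (c - 3)*(c + 2)*(c - 4)
(2) = (j - 4)*(j^2 + 6*j + 9) = (j - 4)*(j + 3)*(j + 3)
(3) = (r + 4)*(r^2 + 2*r - 8) = (r + 4)^2*(r - 2)
(4) = (x - 4)*(x^3 - 2*x^2 - 15*x) = (x - 5)*(x - 4)*(x^2 + 3*x) = x*(x - 5)*(x - 4)*(x + 3)
(5) = (k + 3)*(k^2 - 8*k + 15) = (k - 3)*(k + 3)*(k - 5)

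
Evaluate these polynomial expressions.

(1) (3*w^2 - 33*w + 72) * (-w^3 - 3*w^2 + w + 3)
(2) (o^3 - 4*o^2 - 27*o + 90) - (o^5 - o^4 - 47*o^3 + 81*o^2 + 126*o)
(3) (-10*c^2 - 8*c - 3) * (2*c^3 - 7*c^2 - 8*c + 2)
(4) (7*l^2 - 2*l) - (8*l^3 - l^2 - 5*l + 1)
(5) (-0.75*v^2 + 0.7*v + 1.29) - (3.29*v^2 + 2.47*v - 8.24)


(1) = -3*w^5 + 24*w^4 + 30*w^3 - 240*w^2 - 27*w + 216
(2) = -o^5 + o^4 + 48*o^3 - 85*o^2 - 153*o + 90
(3) = -20*c^5 + 54*c^4 + 130*c^3 + 65*c^2 + 8*c - 6
(4) = -8*l^3 + 8*l^2 + 3*l - 1
(5) = -4.04*v^2 - 1.77*v + 9.53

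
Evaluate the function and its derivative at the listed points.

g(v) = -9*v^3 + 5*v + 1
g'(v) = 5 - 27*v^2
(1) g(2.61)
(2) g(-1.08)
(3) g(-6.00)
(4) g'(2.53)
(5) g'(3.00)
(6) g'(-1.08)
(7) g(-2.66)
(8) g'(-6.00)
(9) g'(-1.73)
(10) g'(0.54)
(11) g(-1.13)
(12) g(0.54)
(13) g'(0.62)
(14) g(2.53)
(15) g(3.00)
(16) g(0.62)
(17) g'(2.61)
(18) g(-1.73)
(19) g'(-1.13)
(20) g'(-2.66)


(1) = -145.97
(2) = 6.94
(3) = 1915.00
(4) = -167.82
(5) = -238.00
(6) = -26.49
(7) = 157.09
(8) = -967.00
(9) = -75.81
(10) = -2.87
(11) = 8.34
(12) = 2.28
(13) = -5.38
(14) = -132.10
(15) = -227.00
(16) = 1.96
(17) = -178.93
(18) = 38.95
(19) = -29.48
(20) = -186.04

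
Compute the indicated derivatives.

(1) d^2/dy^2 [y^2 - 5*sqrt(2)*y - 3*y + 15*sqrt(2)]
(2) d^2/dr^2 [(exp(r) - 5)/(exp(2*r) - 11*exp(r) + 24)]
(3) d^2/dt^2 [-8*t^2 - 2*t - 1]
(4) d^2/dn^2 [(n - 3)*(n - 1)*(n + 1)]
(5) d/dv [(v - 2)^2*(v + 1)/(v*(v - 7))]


(1) = 2
(2) = (exp(4*r) - 9*exp(3*r) + 21*exp(2*r) + 139*exp(r) - 744)*exp(r)/(exp(6*r) - 33*exp(5*r) + 435*exp(4*r) - 2915*exp(3*r) + 10440*exp(2*r) - 19008*exp(r) + 13824)
(3) = -16
(4) = 6*n - 6
(5) = (v^4 - 14*v^3 + 21*v^2 - 8*v + 28)/(v^2*(v^2 - 14*v + 49))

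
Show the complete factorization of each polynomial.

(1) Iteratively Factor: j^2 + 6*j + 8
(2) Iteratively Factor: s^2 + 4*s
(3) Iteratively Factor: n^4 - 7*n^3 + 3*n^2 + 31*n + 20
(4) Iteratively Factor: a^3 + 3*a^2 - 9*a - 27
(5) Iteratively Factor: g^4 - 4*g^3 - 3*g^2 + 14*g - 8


(1) = (j + 2)*(j + 4)
(2) = (s)*(s + 4)
(3) = (n + 1)*(n^3 - 8*n^2 + 11*n + 20) = (n - 5)*(n + 1)*(n^2 - 3*n - 4) = (n - 5)*(n + 1)^2*(n - 4)
(4) = (a + 3)*(a^2 - 9) = (a + 3)^2*(a - 3)
(5) = (g - 1)*(g^3 - 3*g^2 - 6*g + 8) = (g - 1)*(g + 2)*(g^2 - 5*g + 4) = (g - 1)^2*(g + 2)*(g - 4)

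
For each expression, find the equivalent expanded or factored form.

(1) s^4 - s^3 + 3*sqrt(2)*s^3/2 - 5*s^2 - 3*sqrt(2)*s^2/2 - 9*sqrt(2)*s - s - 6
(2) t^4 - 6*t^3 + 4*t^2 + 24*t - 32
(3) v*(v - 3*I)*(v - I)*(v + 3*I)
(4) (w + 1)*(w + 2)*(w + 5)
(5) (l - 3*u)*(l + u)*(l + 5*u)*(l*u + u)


(1) = (s - 3)*(s + 2)*(s + sqrt(2)/2)*(s + sqrt(2))
(2) = (t - 4)*(t - 2)^2*(t + 2)
(3) = v^4 - I*v^3 + 9*v^2 - 9*I*v
(4) = w^3 + 8*w^2 + 17*w + 10
(5) = l^4*u + 3*l^3*u^2 + l^3*u - 13*l^2*u^3 + 3*l^2*u^2 - 15*l*u^4 - 13*l*u^3 - 15*u^4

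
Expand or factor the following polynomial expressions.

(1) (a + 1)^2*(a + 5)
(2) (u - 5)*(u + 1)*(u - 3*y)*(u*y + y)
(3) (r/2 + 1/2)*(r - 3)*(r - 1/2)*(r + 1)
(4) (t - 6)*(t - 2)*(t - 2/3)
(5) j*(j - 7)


(1) = a^3 + 7*a^2 + 11*a + 5
(2) = u^4*y - 3*u^3*y^2 - 3*u^3*y + 9*u^2*y^2 - 9*u^2*y + 27*u*y^2 - 5*u*y + 15*y^2
(3) = r^4/2 - 3*r^3/4 - 9*r^2/4 - r/4 + 3/4
(4) = t^3 - 26*t^2/3 + 52*t/3 - 8
(5) = j^2 - 7*j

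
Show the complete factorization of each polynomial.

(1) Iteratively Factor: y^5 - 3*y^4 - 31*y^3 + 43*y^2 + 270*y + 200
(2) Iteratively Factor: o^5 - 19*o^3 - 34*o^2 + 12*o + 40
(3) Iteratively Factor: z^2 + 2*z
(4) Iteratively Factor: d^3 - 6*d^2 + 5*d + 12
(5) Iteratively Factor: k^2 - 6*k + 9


(1) = (y - 5)*(y^4 + 2*y^3 - 21*y^2 - 62*y - 40) = (y - 5)*(y + 4)*(y^3 - 2*y^2 - 13*y - 10) = (y - 5)^2*(y + 4)*(y^2 + 3*y + 2) = (y - 5)^2*(y + 2)*(y + 4)*(y + 1)
(2) = (o + 2)*(o^4 - 2*o^3 - 15*o^2 - 4*o + 20) = (o - 1)*(o + 2)*(o^3 - o^2 - 16*o - 20) = (o - 1)*(o + 2)^2*(o^2 - 3*o - 10) = (o - 5)*(o - 1)*(o + 2)^2*(o + 2)
(3) = (z + 2)*(z)
(4) = (d - 3)*(d^2 - 3*d - 4) = (d - 4)*(d - 3)*(d + 1)
(5) = (k - 3)*(k - 3)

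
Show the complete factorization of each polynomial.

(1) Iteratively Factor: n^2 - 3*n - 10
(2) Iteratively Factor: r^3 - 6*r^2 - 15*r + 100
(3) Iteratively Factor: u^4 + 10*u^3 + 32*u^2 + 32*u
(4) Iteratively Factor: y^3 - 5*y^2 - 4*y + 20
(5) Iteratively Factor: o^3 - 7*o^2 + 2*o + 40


(1) = (n + 2)*(n - 5)
(2) = (r - 5)*(r^2 - r - 20) = (r - 5)^2*(r + 4)
(3) = (u + 2)*(u^3 + 8*u^2 + 16*u) = (u + 2)*(u + 4)*(u^2 + 4*u) = (u + 2)*(u + 4)^2*(u)
(4) = (y + 2)*(y^2 - 7*y + 10) = (y - 5)*(y + 2)*(y - 2)
(5) = (o - 5)*(o^2 - 2*o - 8) = (o - 5)*(o - 4)*(o + 2)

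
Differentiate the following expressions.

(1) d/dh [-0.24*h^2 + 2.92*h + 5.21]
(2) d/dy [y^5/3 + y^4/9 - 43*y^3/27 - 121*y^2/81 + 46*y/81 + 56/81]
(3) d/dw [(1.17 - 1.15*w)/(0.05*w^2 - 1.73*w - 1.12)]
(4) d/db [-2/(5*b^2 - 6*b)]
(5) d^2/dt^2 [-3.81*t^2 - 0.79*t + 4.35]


(1) = 2.92 - 0.48*h
(2) = 5*y^4/3 + 4*y^3/9 - 43*y^2/9 - 242*y/81 + 46/81
(3) = (0.0575*w^2 - 0.117*w + 3.3121)/(0.0025*w^4 - 0.173*w^3 + 2.8809*w^2 + 3.8752*w + 1.2544)
(4) = 4*(5*b - 3)/(b^2*(5*b - 6)^2)
(5) = -7.62000000000000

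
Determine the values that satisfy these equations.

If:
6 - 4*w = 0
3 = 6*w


Then:
No Solution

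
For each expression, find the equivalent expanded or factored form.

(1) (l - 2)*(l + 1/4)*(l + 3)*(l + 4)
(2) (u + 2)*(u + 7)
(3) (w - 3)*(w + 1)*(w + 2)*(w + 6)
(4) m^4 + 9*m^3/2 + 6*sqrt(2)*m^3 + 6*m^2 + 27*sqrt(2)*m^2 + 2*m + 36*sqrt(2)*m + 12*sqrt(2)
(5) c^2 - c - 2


(1) = l^4 + 21*l^3/4 - 3*l^2/4 - 49*l/2 - 6
(2) = u^2 + 9*u + 14
(3) = w^4 + 6*w^3 - 7*w^2 - 48*w - 36
(4) = (m + 1/2)*(m + 2)^2*(m + 6*sqrt(2))
(5) = (c - 2)*(c + 1)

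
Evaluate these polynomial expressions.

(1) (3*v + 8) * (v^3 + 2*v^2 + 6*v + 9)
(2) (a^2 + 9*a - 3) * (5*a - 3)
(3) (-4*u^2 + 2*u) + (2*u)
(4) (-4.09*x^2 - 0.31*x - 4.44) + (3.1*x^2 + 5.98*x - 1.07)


(1) = 3*v^4 + 14*v^3 + 34*v^2 + 75*v + 72
(2) = 5*a^3 + 42*a^2 - 42*a + 9
(3) = -4*u^2 + 4*u
(4) = -0.99*x^2 + 5.67*x - 5.51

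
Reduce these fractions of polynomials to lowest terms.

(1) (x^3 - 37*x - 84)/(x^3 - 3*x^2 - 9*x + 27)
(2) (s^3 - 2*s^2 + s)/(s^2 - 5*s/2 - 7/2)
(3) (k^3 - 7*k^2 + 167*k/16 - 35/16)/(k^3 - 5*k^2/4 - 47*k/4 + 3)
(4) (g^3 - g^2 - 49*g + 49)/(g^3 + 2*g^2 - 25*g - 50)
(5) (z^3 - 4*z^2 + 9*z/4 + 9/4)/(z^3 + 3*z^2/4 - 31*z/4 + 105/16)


(1) = (x^2 - 3*x - 28)/(x^2 - 6*x + 9)
(2) = (2*s^3 - 4*s^2 + 2*s)/(2*s^2 - 5*s - 7)
(3) = (4*k^2 - 27*k + 35)/(4*k^2 - 4*k - 48)
(4) = (g^3 - g^2 - 49*g + 49)/(g^3 + 2*g^2 - 25*g - 50)
(5) = (8*z^2 - 20*z - 12)/(8*z^2 + 18*z - 35)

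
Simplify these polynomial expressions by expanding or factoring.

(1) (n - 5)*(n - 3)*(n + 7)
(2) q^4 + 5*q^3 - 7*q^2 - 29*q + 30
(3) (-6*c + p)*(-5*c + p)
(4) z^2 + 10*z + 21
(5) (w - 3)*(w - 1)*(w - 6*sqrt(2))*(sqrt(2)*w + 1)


(1) = n^3 - n^2 - 41*n + 105
(2) = (q - 2)*(q - 1)*(q + 3)*(q + 5)
(3) = 30*c^2 - 11*c*p + p^2
(4) = (z + 3)*(z + 7)
(5) = sqrt(2)*w^4 - 11*w^3 - 4*sqrt(2)*w^3 - 3*sqrt(2)*w^2 + 44*w^2 - 33*w + 24*sqrt(2)*w - 18*sqrt(2)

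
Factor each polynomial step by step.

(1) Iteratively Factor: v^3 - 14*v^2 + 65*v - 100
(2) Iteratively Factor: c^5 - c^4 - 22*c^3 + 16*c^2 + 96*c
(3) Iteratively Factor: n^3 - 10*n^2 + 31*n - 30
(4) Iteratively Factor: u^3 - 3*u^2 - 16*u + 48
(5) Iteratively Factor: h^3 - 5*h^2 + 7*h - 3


(1) = (v - 5)*(v^2 - 9*v + 20) = (v - 5)^2*(v - 4)
(2) = (c - 3)*(c^4 + 2*c^3 - 16*c^2 - 32*c) = (c - 3)*(c + 4)*(c^3 - 2*c^2 - 8*c) = c*(c - 3)*(c + 4)*(c^2 - 2*c - 8) = c*(c - 4)*(c - 3)*(c + 4)*(c + 2)
(3) = (n - 2)*(n^2 - 8*n + 15) = (n - 3)*(n - 2)*(n - 5)
(4) = (u - 4)*(u^2 + u - 12) = (u - 4)*(u + 4)*(u - 3)
(5) = (h - 1)*(h^2 - 4*h + 3) = (h - 3)*(h - 1)*(h - 1)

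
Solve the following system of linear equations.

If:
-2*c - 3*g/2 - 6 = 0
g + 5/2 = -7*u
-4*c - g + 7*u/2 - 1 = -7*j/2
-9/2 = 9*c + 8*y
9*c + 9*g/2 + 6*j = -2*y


Then:
c = 159/26
g = -158/13
j = 63/26
u = 251/182
y = -387/52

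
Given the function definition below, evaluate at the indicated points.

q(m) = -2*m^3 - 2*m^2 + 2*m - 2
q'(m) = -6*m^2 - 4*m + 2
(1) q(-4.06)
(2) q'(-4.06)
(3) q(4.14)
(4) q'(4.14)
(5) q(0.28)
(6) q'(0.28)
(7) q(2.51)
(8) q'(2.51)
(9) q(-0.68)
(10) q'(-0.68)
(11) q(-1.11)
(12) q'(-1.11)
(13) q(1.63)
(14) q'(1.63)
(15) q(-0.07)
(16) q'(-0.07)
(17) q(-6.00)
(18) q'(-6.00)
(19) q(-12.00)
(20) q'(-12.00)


(1) = 90.76
(2) = -80.66
(3) = -169.92
(4) = -117.40
(5) = -1.64
(6) = 0.41
(7) = -41.21
(8) = -45.84
(9) = -3.66
(10) = 1.95
(11) = -3.95
(12) = -0.95
(13) = -12.72
(14) = -20.46
(15) = -2.15
(16) = 2.25
(17) = 346.00
(18) = -190.00
(19) = 3142.00
(20) = -814.00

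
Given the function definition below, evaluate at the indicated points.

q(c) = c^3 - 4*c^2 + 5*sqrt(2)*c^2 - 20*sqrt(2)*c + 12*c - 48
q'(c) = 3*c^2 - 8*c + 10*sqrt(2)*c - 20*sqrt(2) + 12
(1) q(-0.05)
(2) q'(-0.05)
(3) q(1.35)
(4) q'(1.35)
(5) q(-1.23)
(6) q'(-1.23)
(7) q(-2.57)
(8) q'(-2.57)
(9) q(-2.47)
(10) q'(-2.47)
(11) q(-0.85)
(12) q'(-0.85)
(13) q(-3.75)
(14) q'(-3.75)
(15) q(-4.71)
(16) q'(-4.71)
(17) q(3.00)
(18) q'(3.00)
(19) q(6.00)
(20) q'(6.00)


(1) = -47.18
(2) = -16.58
(3) = -61.93
(4) = -2.52
(5) = -25.18
(6) = -19.30
(7) = -2.84
(8) = -12.25
(9) = -4.11
(10) = -13.15
(11) = -32.55
(12) = -19.34
(13) = 3.52
(14) = 2.87
(15) = -7.66
(16) = 21.34
(17) = -42.21
(18) = 29.14
(19) = 180.85
(20) = 128.57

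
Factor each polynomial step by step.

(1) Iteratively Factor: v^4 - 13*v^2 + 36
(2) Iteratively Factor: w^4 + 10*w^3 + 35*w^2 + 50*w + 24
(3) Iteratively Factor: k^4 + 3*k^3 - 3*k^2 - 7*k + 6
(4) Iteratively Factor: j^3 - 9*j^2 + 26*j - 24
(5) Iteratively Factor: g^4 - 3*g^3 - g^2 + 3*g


(1) = (v + 3)*(v^3 - 3*v^2 - 4*v + 12) = (v + 2)*(v + 3)*(v^2 - 5*v + 6) = (v - 2)*(v + 2)*(v + 3)*(v - 3)
(2) = (w + 3)*(w^3 + 7*w^2 + 14*w + 8) = (w + 1)*(w + 3)*(w^2 + 6*w + 8) = (w + 1)*(w + 3)*(w + 4)*(w + 2)
(3) = (k - 1)*(k^3 + 4*k^2 + k - 6) = (k - 1)*(k + 2)*(k^2 + 2*k - 3) = (k - 1)^2*(k + 2)*(k + 3)
(4) = (j - 2)*(j^2 - 7*j + 12) = (j - 4)*(j - 2)*(j - 3)
(5) = (g - 3)*(g^3 - g) = g*(g - 3)*(g^2 - 1) = g*(g - 3)*(g + 1)*(g - 1)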